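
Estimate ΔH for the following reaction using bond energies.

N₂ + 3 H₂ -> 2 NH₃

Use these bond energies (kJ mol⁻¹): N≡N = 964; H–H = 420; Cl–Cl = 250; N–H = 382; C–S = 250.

Bonds broken (reactants):
  H–H: 3 × 420 = 1260
  N≡N: 1 × 964 = 964
  Σ(broken) = 2224 kJ
Bonds formed (products):
  N–H: 6 × 382 = 2292
  Σ(formed) = 2292 kJ
ΔH = Σ(broken) − Σ(formed) = 2224 − 2292 = −68 kJ

ΔH ≈ −68 kJ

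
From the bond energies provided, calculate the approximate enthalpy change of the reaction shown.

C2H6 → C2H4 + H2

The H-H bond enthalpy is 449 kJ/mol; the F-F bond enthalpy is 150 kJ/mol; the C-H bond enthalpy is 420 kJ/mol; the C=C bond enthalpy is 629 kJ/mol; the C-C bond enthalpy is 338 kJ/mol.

Bonds broken (reactants):
  C-C: 1 × 338 = 338
  C-H: 6 × 420 = 2520
  Σ(broken) = 2858 kJ
Bonds formed (products):
  C-H: 4 × 420 = 1680
  C=C: 1 × 629 = 629
  H-H: 1 × 449 = 449
  Σ(formed) = 2758 kJ
ΔH = Σ(broken) − Σ(formed) = 2858 − 2758 = +100 kJ

ΔH ≈ +100 kJ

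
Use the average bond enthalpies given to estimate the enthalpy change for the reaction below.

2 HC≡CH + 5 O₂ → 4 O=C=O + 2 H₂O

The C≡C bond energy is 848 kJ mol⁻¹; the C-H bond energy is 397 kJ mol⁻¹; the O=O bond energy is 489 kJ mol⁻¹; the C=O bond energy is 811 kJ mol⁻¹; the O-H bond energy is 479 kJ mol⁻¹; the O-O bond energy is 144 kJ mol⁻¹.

ΔH ≈ −2675 kJ

Bonds broken (reactants):
  C≡C: 2 × 848 = 1696
  C-H: 4 × 397 = 1588
  O=O: 5 × 489 = 2445
  Σ(broken) = 5729 kJ
Bonds formed (products):
  C=O: 8 × 811 = 6488
  O-H: 4 × 479 = 1916
  Σ(formed) = 8404 kJ
ΔH = Σ(broken) − Σ(formed) = 5729 − 8404 = −2675 kJ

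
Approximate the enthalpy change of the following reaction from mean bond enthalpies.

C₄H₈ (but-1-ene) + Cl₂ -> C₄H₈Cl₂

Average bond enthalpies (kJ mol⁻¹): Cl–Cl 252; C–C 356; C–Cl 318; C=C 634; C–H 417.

Bonds broken (reactants):
  C–C: 2 × 356 = 712
  C–H: 8 × 417 = 3336
  C=C: 1 × 634 = 634
  Cl–Cl: 1 × 252 = 252
  Σ(broken) = 4934 kJ
Bonds formed (products):
  C–C: 3 × 356 = 1068
  C–Cl: 2 × 318 = 636
  C–H: 8 × 417 = 3336
  Σ(formed) = 5040 kJ
ΔH = Σ(broken) − Σ(formed) = 4934 − 5040 = −106 kJ

ΔH ≈ −106 kJ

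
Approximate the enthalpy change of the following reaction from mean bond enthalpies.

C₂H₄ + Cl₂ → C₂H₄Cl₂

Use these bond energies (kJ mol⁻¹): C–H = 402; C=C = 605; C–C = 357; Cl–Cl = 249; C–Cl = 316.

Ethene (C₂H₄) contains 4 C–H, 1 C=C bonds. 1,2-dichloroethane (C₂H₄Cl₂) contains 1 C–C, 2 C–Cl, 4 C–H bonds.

Bonds broken (reactants):
  C–H: 4 × 402 = 1608
  C=C: 1 × 605 = 605
  Cl–Cl: 1 × 249 = 249
  Σ(broken) = 2462 kJ
Bonds formed (products):
  C–C: 1 × 357 = 357
  C–Cl: 2 × 316 = 632
  C–H: 4 × 402 = 1608
  Σ(formed) = 2597 kJ
ΔH = Σ(broken) − Σ(formed) = 2462 − 2597 = −135 kJ

ΔH ≈ −135 kJ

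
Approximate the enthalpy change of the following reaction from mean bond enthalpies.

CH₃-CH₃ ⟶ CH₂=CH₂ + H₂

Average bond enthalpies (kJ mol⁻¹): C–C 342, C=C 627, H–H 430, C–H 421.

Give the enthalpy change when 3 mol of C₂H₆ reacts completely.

ΔH = +381 kJ

Bonds broken (reactants):
  C–C: 1 × 342 = 342
  C–H: 6 × 421 = 2526
  Σ(broken) = 2868 kJ
Bonds formed (products):
  C–H: 4 × 421 = 1684
  C=C: 1 × 627 = 627
  H–H: 1 × 430 = 430
  Σ(formed) = 2741 kJ
ΔH = Σ(broken) − Σ(formed) = 2868 − 2741 = +127 kJ
For 3× the reaction as written: 3 × (+127) = +381 kJ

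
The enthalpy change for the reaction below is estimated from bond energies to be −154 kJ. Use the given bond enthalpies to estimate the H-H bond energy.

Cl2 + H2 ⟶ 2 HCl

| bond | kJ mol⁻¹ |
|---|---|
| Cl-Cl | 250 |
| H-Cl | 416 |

D(H-H) ≈ 428 kJ/mol

Let D be the H-H bond energy.
Σ(broken) = 1×250 + 1×D = 250 + D
Σ(formed) = 2×416 = 832
ΔH = Σ(broken) − Σ(formed) = (250 + D) − (832) = −582 + D
Setting this equal to −154 kJ gives D = 428 kJ/mol.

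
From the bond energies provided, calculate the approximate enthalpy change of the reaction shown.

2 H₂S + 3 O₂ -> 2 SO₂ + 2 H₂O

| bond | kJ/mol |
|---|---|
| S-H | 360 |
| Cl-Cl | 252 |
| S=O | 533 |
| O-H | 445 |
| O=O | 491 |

Bonds broken (reactants):
  O=O: 3 × 491 = 1473
  S-H: 4 × 360 = 1440
  Σ(broken) = 2913 kJ
Bonds formed (products):
  O-H: 4 × 445 = 1780
  S=O: 4 × 533 = 2132
  Σ(formed) = 3912 kJ
ΔH = Σ(broken) − Σ(formed) = 2913 − 3912 = −999 kJ

ΔH ≈ −999 kJ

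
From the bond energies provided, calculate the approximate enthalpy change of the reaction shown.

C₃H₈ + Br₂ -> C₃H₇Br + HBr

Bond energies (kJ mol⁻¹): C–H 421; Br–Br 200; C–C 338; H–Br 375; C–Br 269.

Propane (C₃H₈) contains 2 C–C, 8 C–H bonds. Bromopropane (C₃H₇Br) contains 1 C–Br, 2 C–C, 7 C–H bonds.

ΔH ≈ −23 kJ

Bonds broken (reactants):
  Br–Br: 1 × 200 = 200
  C–C: 2 × 338 = 676
  C–H: 8 × 421 = 3368
  Σ(broken) = 4244 kJ
Bonds formed (products):
  C–Br: 1 × 269 = 269
  C–C: 2 × 338 = 676
  C–H: 7 × 421 = 2947
  H–Br: 1 × 375 = 375
  Σ(formed) = 4267 kJ
ΔH = Σ(broken) − Σ(formed) = 4244 − 4267 = −23 kJ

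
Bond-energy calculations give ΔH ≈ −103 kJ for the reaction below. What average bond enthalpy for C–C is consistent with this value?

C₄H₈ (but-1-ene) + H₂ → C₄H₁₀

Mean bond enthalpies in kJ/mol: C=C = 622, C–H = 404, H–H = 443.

D(C–C) ≈ 360 kJ/mol

Let D be the C–C bond energy.
Σ(broken) = 2×D + 8×404 + 1×622 + 1×443 = 4297 + 2D
Σ(formed) = 3×D + 10×404 = 4040 + 3D
ΔH = Σ(broken) − Σ(formed) = (4297 + 2D) − (4040 + 3D) = +257 − D
Setting this equal to −103 kJ gives D = 360 kJ/mol.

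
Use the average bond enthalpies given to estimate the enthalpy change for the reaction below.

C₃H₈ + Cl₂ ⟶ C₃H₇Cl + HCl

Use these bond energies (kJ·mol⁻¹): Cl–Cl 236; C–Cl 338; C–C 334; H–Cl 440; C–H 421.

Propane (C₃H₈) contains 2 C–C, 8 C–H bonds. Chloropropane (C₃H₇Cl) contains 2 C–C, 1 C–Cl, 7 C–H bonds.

Bonds broken (reactants):
  C–C: 2 × 334 = 668
  C–H: 8 × 421 = 3368
  Cl–Cl: 1 × 236 = 236
  Σ(broken) = 4272 kJ
Bonds formed (products):
  C–C: 2 × 334 = 668
  C–Cl: 1 × 338 = 338
  C–H: 7 × 421 = 2947
  H–Cl: 1 × 440 = 440
  Σ(formed) = 4393 kJ
ΔH = Σ(broken) − Σ(formed) = 4272 − 4393 = −121 kJ

ΔH ≈ −121 kJ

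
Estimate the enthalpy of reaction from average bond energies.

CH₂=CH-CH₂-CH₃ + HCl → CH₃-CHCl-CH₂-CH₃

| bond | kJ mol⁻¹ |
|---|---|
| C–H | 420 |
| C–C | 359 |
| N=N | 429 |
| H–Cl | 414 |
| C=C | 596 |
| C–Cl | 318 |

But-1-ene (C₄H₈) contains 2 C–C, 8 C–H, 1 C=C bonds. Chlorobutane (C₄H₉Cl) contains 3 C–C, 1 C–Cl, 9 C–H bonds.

ΔH ≈ −87 kJ

Bonds broken (reactants):
  C–C: 2 × 359 = 718
  C–H: 8 × 420 = 3360
  C=C: 1 × 596 = 596
  H–Cl: 1 × 414 = 414
  Σ(broken) = 5088 kJ
Bonds formed (products):
  C–C: 3 × 359 = 1077
  C–Cl: 1 × 318 = 318
  C–H: 9 × 420 = 3780
  Σ(formed) = 5175 kJ
ΔH = Σ(broken) − Σ(formed) = 5088 − 5175 = −87 kJ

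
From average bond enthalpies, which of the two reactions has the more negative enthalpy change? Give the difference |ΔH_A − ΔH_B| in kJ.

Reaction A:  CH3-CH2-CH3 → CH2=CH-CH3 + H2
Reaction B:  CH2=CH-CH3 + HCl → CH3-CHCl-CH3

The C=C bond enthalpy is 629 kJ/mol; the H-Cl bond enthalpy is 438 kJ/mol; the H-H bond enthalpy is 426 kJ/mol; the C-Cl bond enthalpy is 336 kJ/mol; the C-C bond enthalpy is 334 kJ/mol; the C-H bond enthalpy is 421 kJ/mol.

Reaction A:
  Bonds broken (reactants):
    C-C: 2 × 334 = 668
    C-H: 8 × 421 = 3368
    Σ(broken) = 4036 kJ
  Bonds formed (products):
    C-C: 1 × 334 = 334
    C-H: 6 × 421 = 2526
    C=C: 1 × 629 = 629
    H-H: 1 × 426 = 426
    Σ(formed) = 3915 kJ
  ΔH_A = 4036 − 3915 = +121 kJ
Reaction B:
  Bonds broken (reactants):
    C-C: 1 × 334 = 334
    C-H: 6 × 421 = 2526
    C=C: 1 × 629 = 629
    H-Cl: 1 × 438 = 438
    Σ(broken) = 3927 kJ
  Bonds formed (products):
    C-C: 2 × 334 = 668
    C-Cl: 1 × 336 = 336
    C-H: 7 × 421 = 2947
    Σ(formed) = 3951 kJ
  ΔH_B = 3927 − 3951 = −24 kJ
ΔH_A − ΔH_B = +145 kJ, so reaction B has the more negative ΔH; |ΔH_A − ΔH_B| = 145 kJ.

Reaction B, by 145 kJ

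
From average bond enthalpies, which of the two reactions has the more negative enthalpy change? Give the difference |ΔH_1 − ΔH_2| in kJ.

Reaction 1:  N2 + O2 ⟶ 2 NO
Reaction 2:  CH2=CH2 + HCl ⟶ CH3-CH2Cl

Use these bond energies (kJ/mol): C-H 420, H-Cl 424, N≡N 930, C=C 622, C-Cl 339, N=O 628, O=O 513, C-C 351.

Reaction 2, by 251 kJ

Reaction 1:
  Bonds broken (reactants):
    N≡N: 1 × 930 = 930
    O=O: 1 × 513 = 513
    Σ(broken) = 1443 kJ
  Bonds formed (products):
    N=O: 2 × 628 = 1256
    Σ(formed) = 1256 kJ
  ΔH_1 = 1443 − 1256 = +187 kJ
Reaction 2:
  Bonds broken (reactants):
    C-H: 4 × 420 = 1680
    C=C: 1 × 622 = 622
    H-Cl: 1 × 424 = 424
    Σ(broken) = 2726 kJ
  Bonds formed (products):
    C-C: 1 × 351 = 351
    C-Cl: 1 × 339 = 339
    C-H: 5 × 420 = 2100
    Σ(formed) = 2790 kJ
  ΔH_2 = 2726 − 2790 = −64 kJ
ΔH_1 − ΔH_2 = +251 kJ, so reaction 2 has the more negative ΔH; |ΔH_1 − ΔH_2| = 251 kJ.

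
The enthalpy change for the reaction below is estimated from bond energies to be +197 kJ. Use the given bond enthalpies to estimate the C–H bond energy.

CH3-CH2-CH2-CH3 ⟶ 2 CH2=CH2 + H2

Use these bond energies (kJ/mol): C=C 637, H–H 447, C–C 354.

Let D be the C–H bond energy.
Σ(broken) = 3×354 + 10×D = 1062 + 10D
Σ(formed) = 8×D + 2×637 + 1×447 = 1721 + 8D
ΔH = Σ(broken) − Σ(formed) = (1062 + 10D) − (1721 + 8D) = −659 + 2D
Setting this equal to +197 kJ gives 2D = 856, so D = 428 kJ/mol.

D(C–H) ≈ 428 kJ/mol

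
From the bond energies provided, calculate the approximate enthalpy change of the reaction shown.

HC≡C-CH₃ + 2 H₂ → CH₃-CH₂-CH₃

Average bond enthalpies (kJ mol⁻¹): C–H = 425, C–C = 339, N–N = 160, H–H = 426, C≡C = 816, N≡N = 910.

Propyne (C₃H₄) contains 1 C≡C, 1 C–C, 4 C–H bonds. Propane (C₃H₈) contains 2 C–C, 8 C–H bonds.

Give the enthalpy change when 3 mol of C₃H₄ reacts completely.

ΔH = −1113 kJ

Bonds broken (reactants):
  C≡C: 1 × 816 = 816
  C–C: 1 × 339 = 339
  C–H: 4 × 425 = 1700
  H–H: 2 × 426 = 852
  Σ(broken) = 3707 kJ
Bonds formed (products):
  C–C: 2 × 339 = 678
  C–H: 8 × 425 = 3400
  Σ(formed) = 4078 kJ
ΔH = Σ(broken) − Σ(formed) = 3707 − 4078 = −371 kJ
For 3× the reaction as written: 3 × (−371) = −1113 kJ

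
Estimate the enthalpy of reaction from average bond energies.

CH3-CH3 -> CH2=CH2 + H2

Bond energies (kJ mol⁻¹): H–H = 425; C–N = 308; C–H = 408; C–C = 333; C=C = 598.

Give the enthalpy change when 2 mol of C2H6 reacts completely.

ΔH = +252 kJ

Bonds broken (reactants):
  C–C: 1 × 333 = 333
  C–H: 6 × 408 = 2448
  Σ(broken) = 2781 kJ
Bonds formed (products):
  C–H: 4 × 408 = 1632
  C=C: 1 × 598 = 598
  H–H: 1 × 425 = 425
  Σ(formed) = 2655 kJ
ΔH = Σ(broken) − Σ(formed) = 2781 − 2655 = +126 kJ
For 2× the reaction as written: 2 × (+126) = +252 kJ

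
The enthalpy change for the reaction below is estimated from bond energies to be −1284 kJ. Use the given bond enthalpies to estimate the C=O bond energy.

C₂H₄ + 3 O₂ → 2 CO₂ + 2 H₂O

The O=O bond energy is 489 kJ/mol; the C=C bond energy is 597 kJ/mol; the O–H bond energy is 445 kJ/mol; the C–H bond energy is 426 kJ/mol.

Let D be the C=O bond energy.
Σ(broken) = 4×426 + 1×597 + 3×489 = 3768
Σ(formed) = 4×D + 4×445 = 1780 + 4D
ΔH = Σ(broken) − Σ(formed) = (3768) − (1780 + 4D) = +1988 − 4D
Setting this equal to −1284 kJ gives 4D = 3272, so D = 818 kJ/mol.

D(C=O) ≈ 818 kJ/mol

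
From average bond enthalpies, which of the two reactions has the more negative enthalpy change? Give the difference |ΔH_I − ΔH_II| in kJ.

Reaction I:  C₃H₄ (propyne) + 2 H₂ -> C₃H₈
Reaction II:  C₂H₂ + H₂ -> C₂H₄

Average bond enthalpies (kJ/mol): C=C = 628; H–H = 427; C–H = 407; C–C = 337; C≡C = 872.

Reaction I:
  Bonds broken (reactants):
    C≡C: 1 × 872 = 872
    C–C: 1 × 337 = 337
    C–H: 4 × 407 = 1628
    H–H: 2 × 427 = 854
    Σ(broken) = 3691 kJ
  Bonds formed (products):
    C–C: 2 × 337 = 674
    C–H: 8 × 407 = 3256
    Σ(formed) = 3930 kJ
  ΔH_I = 3691 − 3930 = −239 kJ
Reaction II:
  Bonds broken (reactants):
    C≡C: 1 × 872 = 872
    C–H: 2 × 407 = 814
    H–H: 1 × 427 = 427
    Σ(broken) = 2113 kJ
  Bonds formed (products):
    C–H: 4 × 407 = 1628
    C=C: 1 × 628 = 628
    Σ(formed) = 2256 kJ
  ΔH_II = 2113 − 2256 = −143 kJ
ΔH_I − ΔH_II = −96 kJ, so reaction I has the more negative ΔH; |ΔH_I − ΔH_II| = 96 kJ.

Reaction I, by 96 kJ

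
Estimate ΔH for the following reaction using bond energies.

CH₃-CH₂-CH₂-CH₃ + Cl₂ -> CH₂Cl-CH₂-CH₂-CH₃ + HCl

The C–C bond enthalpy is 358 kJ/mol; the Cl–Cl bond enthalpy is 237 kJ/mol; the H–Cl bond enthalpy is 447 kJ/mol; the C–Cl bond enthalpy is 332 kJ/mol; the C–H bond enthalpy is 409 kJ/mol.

Bonds broken (reactants):
  C–C: 3 × 358 = 1074
  C–H: 10 × 409 = 4090
  Cl–Cl: 1 × 237 = 237
  Σ(broken) = 5401 kJ
Bonds formed (products):
  C–C: 3 × 358 = 1074
  C–Cl: 1 × 332 = 332
  C–H: 9 × 409 = 3681
  H–Cl: 1 × 447 = 447
  Σ(formed) = 5534 kJ
ΔH = Σ(broken) − Σ(formed) = 5401 − 5534 = −133 kJ

ΔH ≈ −133 kJ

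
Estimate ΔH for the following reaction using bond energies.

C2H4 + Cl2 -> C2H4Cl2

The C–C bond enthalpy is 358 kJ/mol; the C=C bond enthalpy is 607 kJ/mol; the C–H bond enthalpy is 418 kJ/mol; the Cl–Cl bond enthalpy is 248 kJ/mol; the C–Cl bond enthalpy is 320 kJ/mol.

Bonds broken (reactants):
  C–H: 4 × 418 = 1672
  C=C: 1 × 607 = 607
  Cl–Cl: 1 × 248 = 248
  Σ(broken) = 2527 kJ
Bonds formed (products):
  C–C: 1 × 358 = 358
  C–Cl: 2 × 320 = 640
  C–H: 4 × 418 = 1672
  Σ(formed) = 2670 kJ
ΔH = Σ(broken) − Σ(formed) = 2527 − 2670 = −143 kJ

ΔH ≈ −143 kJ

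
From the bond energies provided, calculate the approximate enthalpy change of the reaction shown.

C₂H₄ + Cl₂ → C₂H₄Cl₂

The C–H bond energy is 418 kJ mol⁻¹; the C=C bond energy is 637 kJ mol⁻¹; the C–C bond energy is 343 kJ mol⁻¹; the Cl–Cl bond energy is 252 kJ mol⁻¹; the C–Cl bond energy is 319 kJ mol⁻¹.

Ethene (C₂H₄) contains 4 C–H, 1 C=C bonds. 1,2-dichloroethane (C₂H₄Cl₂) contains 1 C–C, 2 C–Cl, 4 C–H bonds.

ΔH ≈ −92 kJ

Bonds broken (reactants):
  C–H: 4 × 418 = 1672
  C=C: 1 × 637 = 637
  Cl–Cl: 1 × 252 = 252
  Σ(broken) = 2561 kJ
Bonds formed (products):
  C–C: 1 × 343 = 343
  C–Cl: 2 × 319 = 638
  C–H: 4 × 418 = 1672
  Σ(formed) = 2653 kJ
ΔH = Σ(broken) − Σ(formed) = 2561 − 2653 = −92 kJ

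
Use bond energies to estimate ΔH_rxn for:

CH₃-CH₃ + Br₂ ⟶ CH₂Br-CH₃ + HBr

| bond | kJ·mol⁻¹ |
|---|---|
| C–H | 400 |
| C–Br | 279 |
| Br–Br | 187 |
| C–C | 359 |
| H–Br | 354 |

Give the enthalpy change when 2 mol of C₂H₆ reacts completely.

Bonds broken (reactants):
  Br–Br: 1 × 187 = 187
  C–C: 1 × 359 = 359
  C–H: 6 × 400 = 2400
  Σ(broken) = 2946 kJ
Bonds formed (products):
  C–Br: 1 × 279 = 279
  C–C: 1 × 359 = 359
  C–H: 5 × 400 = 2000
  H–Br: 1 × 354 = 354
  Σ(formed) = 2992 kJ
ΔH = Σ(broken) − Σ(formed) = 2946 − 2992 = −46 kJ
For 2× the reaction as written: 2 × (−46) = −92 kJ

ΔH = −92 kJ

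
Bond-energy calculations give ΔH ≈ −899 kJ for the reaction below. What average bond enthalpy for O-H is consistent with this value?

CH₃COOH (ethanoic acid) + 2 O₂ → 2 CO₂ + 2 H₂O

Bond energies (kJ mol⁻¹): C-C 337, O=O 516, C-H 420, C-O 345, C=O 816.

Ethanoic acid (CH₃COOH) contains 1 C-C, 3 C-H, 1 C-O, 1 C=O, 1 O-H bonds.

D(O-H) ≈ 475 kJ/mol

Let D be the O-H bond energy.
Σ(broken) = 1×337 + 3×420 + 1×345 + 1×816 + 1×D + 2×516 = 3790 + D
Σ(formed) = 4×816 + 4×D = 3264 + 4D
ΔH = Σ(broken) − Σ(formed) = (3790 + D) − (3264 + 4D) = +526 − 3D
Setting this equal to −899 kJ gives 3D = 1425, so D = 475 kJ/mol.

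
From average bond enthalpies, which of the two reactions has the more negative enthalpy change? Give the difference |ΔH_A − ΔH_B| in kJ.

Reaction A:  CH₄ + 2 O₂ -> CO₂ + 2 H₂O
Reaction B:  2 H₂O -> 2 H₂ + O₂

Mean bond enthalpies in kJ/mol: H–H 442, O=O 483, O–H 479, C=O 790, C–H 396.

Reaction A:
  Bonds broken (reactants):
    C–H: 4 × 396 = 1584
    O=O: 2 × 483 = 966
    Σ(broken) = 2550 kJ
  Bonds formed (products):
    C=O: 2 × 790 = 1580
    O–H: 4 × 479 = 1916
    Σ(formed) = 3496 kJ
  ΔH_A = 2550 − 3496 = −946 kJ
Reaction B:
  Bonds broken (reactants):
    O–H: 4 × 479 = 1916
    Σ(broken) = 1916 kJ
  Bonds formed (products):
    H–H: 2 × 442 = 884
    O=O: 1 × 483 = 483
    Σ(formed) = 1367 kJ
  ΔH_B = 1916 − 1367 = +549 kJ
ΔH_A − ΔH_B = −1495 kJ, so reaction A has the more negative ΔH; |ΔH_A − ΔH_B| = 1495 kJ.

Reaction A, by 1495 kJ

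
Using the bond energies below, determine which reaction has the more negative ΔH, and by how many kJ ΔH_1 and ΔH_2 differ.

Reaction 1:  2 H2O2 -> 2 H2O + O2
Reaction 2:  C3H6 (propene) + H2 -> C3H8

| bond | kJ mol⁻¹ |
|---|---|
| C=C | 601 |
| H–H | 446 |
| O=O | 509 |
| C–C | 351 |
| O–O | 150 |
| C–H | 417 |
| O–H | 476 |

Reaction 1, by 71 kJ

Reaction 1:
  Bonds broken (reactants):
    O–H: 4 × 476 = 1904
    O–O: 2 × 150 = 300
    Σ(broken) = 2204 kJ
  Bonds formed (products):
    O–H: 4 × 476 = 1904
    O=O: 1 × 509 = 509
    Σ(formed) = 2413 kJ
  ΔH_1 = 2204 − 2413 = −209 kJ
Reaction 2:
  Bonds broken (reactants):
    C–C: 1 × 351 = 351
    C–H: 6 × 417 = 2502
    C=C: 1 × 601 = 601
    H–H: 1 × 446 = 446
    Σ(broken) = 3900 kJ
  Bonds formed (products):
    C–C: 2 × 351 = 702
    C–H: 8 × 417 = 3336
    Σ(formed) = 4038 kJ
  ΔH_2 = 3900 − 4038 = −138 kJ
ΔH_1 − ΔH_2 = −71 kJ, so reaction 1 has the more negative ΔH; |ΔH_1 − ΔH_2| = 71 kJ.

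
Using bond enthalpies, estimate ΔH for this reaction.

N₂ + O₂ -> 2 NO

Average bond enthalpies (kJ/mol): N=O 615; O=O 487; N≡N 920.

ΔH ≈ +177 kJ

Bonds broken (reactants):
  N≡N: 1 × 920 = 920
  O=O: 1 × 487 = 487
  Σ(broken) = 1407 kJ
Bonds formed (products):
  N=O: 2 × 615 = 1230
  Σ(formed) = 1230 kJ
ΔH = Σ(broken) − Σ(formed) = 1407 − 1230 = +177 kJ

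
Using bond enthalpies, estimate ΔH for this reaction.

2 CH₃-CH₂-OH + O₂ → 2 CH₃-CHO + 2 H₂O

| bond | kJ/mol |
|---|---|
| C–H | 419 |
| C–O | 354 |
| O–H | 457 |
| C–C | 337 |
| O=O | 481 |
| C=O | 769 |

Bonds broken (reactants):
  C–C: 2 × 337 = 674
  C–H: 10 × 419 = 4190
  C–O: 2 × 354 = 708
  O–H: 2 × 457 = 914
  O=O: 1 × 481 = 481
  Σ(broken) = 6967 kJ
Bonds formed (products):
  C–C: 2 × 337 = 674
  C–H: 8 × 419 = 3352
  C=O: 2 × 769 = 1538
  O–H: 4 × 457 = 1828
  Σ(formed) = 7392 kJ
ΔH = Σ(broken) − Σ(formed) = 6967 − 7392 = −425 kJ

ΔH ≈ −425 kJ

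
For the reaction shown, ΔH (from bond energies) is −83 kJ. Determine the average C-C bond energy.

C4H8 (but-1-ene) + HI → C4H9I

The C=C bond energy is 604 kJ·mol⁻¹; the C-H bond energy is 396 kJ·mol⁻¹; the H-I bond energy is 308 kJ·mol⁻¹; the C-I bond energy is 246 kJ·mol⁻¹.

Let D be the C-C bond energy.
Σ(broken) = 2×D + 8×396 + 1×604 + 1×308 = 4080 + 2D
Σ(formed) = 3×D + 9×396 + 1×246 = 3810 + 3D
ΔH = Σ(broken) − Σ(formed) = (4080 + 2D) − (3810 + 3D) = +270 − D
Setting this equal to −83 kJ gives D = 353 kJ/mol.

D(C-C) ≈ 353 kJ/mol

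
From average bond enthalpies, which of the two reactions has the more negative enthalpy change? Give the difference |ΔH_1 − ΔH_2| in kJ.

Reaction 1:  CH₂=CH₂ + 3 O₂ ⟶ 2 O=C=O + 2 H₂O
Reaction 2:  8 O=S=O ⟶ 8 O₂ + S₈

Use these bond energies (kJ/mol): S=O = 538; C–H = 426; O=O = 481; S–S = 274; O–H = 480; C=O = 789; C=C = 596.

Reaction 1:
  Bonds broken (reactants):
    C–H: 4 × 426 = 1704
    C=C: 1 × 596 = 596
    O=O: 3 × 481 = 1443
    Σ(broken) = 3743 kJ
  Bonds formed (products):
    C=O: 4 × 789 = 3156
    O–H: 4 × 480 = 1920
    Σ(formed) = 5076 kJ
  ΔH_1 = 3743 − 5076 = −1333 kJ
Reaction 2:
  Bonds broken (reactants):
    S=O: 16 × 538 = 8608
    Σ(broken) = 8608 kJ
  Bonds formed (products):
    O=O: 8 × 481 = 3848
    S–S: 8 × 274 = 2192
    Σ(formed) = 6040 kJ
  ΔH_2 = 8608 − 6040 = +2568 kJ
ΔH_1 − ΔH_2 = −3901 kJ, so reaction 1 has the more negative ΔH; |ΔH_1 − ΔH_2| = 3901 kJ.

Reaction 1, by 3901 kJ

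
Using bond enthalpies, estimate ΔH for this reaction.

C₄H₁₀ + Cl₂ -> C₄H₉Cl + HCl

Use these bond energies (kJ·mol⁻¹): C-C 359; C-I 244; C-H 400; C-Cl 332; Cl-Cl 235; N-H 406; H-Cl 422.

Bonds broken (reactants):
  C-C: 3 × 359 = 1077
  C-H: 10 × 400 = 4000
  Cl-Cl: 1 × 235 = 235
  Σ(broken) = 5312 kJ
Bonds formed (products):
  C-C: 3 × 359 = 1077
  C-Cl: 1 × 332 = 332
  C-H: 9 × 400 = 3600
  H-Cl: 1 × 422 = 422
  Σ(formed) = 5431 kJ
ΔH = Σ(broken) − Σ(formed) = 5312 − 5431 = −119 kJ

ΔH ≈ −119 kJ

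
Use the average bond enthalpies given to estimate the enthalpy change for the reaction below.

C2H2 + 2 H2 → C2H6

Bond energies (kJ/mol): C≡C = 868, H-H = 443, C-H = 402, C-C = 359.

ΔH ≈ −213 kJ

Bonds broken (reactants):
  C≡C: 1 × 868 = 868
  C-H: 2 × 402 = 804
  H-H: 2 × 443 = 886
  Σ(broken) = 2558 kJ
Bonds formed (products):
  C-C: 1 × 359 = 359
  C-H: 6 × 402 = 2412
  Σ(formed) = 2771 kJ
ΔH = Σ(broken) − Σ(formed) = 2558 − 2771 = −213 kJ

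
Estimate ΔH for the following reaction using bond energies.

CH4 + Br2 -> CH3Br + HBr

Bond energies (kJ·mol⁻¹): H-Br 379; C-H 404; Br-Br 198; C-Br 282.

Bonds broken (reactants):
  Br-Br: 1 × 198 = 198
  C-H: 4 × 404 = 1616
  Σ(broken) = 1814 kJ
Bonds formed (products):
  C-Br: 1 × 282 = 282
  C-H: 3 × 404 = 1212
  H-Br: 1 × 379 = 379
  Σ(formed) = 1873 kJ
ΔH = Σ(broken) − Σ(formed) = 1814 − 1873 = −59 kJ

ΔH ≈ −59 kJ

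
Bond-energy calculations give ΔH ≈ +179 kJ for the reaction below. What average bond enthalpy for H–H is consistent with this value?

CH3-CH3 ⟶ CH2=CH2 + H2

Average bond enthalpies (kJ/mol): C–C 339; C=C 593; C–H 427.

Let D be the H–H bond energy.
Σ(broken) = 1×339 + 6×427 = 2901
Σ(formed) = 4×427 + 1×593 + 1×D = 2301 + D
ΔH = Σ(broken) − Σ(formed) = (2901) − (2301 + D) = +600 − D
Setting this equal to +179 kJ gives D = 421 kJ/mol.

D(H–H) ≈ 421 kJ/mol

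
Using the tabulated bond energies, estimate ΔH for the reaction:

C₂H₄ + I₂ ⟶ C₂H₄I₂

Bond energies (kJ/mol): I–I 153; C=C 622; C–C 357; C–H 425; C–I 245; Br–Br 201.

ΔH ≈ −72 kJ

Bonds broken (reactants):
  C–H: 4 × 425 = 1700
  C=C: 1 × 622 = 622
  I–I: 1 × 153 = 153
  Σ(broken) = 2475 kJ
Bonds formed (products):
  C–C: 1 × 357 = 357
  C–H: 4 × 425 = 1700
  C–I: 2 × 245 = 490
  Σ(formed) = 2547 kJ
ΔH = Σ(broken) − Σ(formed) = 2475 − 2547 = −72 kJ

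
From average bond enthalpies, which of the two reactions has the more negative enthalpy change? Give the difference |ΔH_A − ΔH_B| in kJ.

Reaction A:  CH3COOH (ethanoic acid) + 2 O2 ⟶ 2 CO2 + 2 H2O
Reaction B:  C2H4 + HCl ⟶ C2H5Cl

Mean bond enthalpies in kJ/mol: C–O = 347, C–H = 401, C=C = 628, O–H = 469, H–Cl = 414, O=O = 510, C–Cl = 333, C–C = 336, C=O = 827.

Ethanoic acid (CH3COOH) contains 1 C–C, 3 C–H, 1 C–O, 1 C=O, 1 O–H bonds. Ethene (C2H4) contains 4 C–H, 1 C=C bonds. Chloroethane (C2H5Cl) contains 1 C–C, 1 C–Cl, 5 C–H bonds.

Reaction A, by 954 kJ

Reaction A:
  Bonds broken (reactants):
    C–C: 1 × 336 = 336
    C–H: 3 × 401 = 1203
    C–O: 1 × 347 = 347
    C=O: 1 × 827 = 827
    O–H: 1 × 469 = 469
    O=O: 2 × 510 = 1020
    Σ(broken) = 4202 kJ
  Bonds formed (products):
    C=O: 4 × 827 = 3308
    O–H: 4 × 469 = 1876
    Σ(formed) = 5184 kJ
  ΔH_A = 4202 − 5184 = −982 kJ
Reaction B:
  Bonds broken (reactants):
    C–H: 4 × 401 = 1604
    C=C: 1 × 628 = 628
    H–Cl: 1 × 414 = 414
    Σ(broken) = 2646 kJ
  Bonds formed (products):
    C–C: 1 × 336 = 336
    C–Cl: 1 × 333 = 333
    C–H: 5 × 401 = 2005
    Σ(formed) = 2674 kJ
  ΔH_B = 2646 − 2674 = −28 kJ
ΔH_A − ΔH_B = −954 kJ, so reaction A has the more negative ΔH; |ΔH_A − ΔH_B| = 954 kJ.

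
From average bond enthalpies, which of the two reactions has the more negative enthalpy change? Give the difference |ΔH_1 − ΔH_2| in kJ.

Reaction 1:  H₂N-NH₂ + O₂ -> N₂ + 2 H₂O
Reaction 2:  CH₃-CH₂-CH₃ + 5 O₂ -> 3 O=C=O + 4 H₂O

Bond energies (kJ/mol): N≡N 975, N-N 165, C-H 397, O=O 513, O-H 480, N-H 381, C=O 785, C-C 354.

Reaction 2, by 1408 kJ

Reaction 1:
  Bonds broken (reactants):
    N-H: 4 × 381 = 1524
    N-N: 1 × 165 = 165
    O=O: 1 × 513 = 513
    Σ(broken) = 2202 kJ
  Bonds formed (products):
    N≡N: 1 × 975 = 975
    O-H: 4 × 480 = 1920
    Σ(formed) = 2895 kJ
  ΔH_1 = 2202 − 2895 = −693 kJ
Reaction 2:
  Bonds broken (reactants):
    C-C: 2 × 354 = 708
    C-H: 8 × 397 = 3176
    O=O: 5 × 513 = 2565
    Σ(broken) = 6449 kJ
  Bonds formed (products):
    C=O: 6 × 785 = 4710
    O-H: 8 × 480 = 3840
    Σ(formed) = 8550 kJ
  ΔH_2 = 6449 − 8550 = −2101 kJ
ΔH_1 − ΔH_2 = +1408 kJ, so reaction 2 has the more negative ΔH; |ΔH_1 − ΔH_2| = 1408 kJ.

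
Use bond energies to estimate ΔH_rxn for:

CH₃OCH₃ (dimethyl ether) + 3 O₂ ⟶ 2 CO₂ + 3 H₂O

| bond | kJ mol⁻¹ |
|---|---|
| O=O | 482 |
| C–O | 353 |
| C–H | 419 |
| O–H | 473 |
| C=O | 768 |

Bonds broken (reactants):
  C–H: 6 × 419 = 2514
  C–O: 2 × 353 = 706
  O=O: 3 × 482 = 1446
  Σ(broken) = 4666 kJ
Bonds formed (products):
  C=O: 4 × 768 = 3072
  O–H: 6 × 473 = 2838
  Σ(formed) = 5910 kJ
ΔH = Σ(broken) − Σ(formed) = 4666 − 5910 = −1244 kJ

ΔH ≈ −1244 kJ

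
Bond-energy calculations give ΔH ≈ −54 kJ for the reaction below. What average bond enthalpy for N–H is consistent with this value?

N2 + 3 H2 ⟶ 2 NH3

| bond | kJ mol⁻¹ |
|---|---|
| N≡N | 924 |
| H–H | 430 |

D(N–H) ≈ 378 kJ/mol

Let D be the N–H bond energy.
Σ(broken) = 3×430 + 1×924 = 2214
Σ(formed) = 6×D = 6D
ΔH = Σ(broken) − Σ(formed) = (2214) − (6D) = +2214 − 6D
Setting this equal to −54 kJ gives 6D = 2268, so D = 378 kJ/mol.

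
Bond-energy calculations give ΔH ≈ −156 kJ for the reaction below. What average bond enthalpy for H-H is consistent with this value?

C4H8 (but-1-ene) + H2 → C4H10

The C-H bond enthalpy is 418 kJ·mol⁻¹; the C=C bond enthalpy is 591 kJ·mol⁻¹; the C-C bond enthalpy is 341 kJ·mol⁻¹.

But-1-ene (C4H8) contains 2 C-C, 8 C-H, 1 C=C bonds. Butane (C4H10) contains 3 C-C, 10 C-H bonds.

Let D be the H-H bond energy.
Σ(broken) = 2×341 + 8×418 + 1×591 + 1×D = 4617 + D
Σ(formed) = 3×341 + 10×418 = 5203
ΔH = Σ(broken) − Σ(formed) = (4617 + D) − (5203) = −586 + D
Setting this equal to −156 kJ gives D = 430 kJ/mol.

D(H-H) ≈ 430 kJ/mol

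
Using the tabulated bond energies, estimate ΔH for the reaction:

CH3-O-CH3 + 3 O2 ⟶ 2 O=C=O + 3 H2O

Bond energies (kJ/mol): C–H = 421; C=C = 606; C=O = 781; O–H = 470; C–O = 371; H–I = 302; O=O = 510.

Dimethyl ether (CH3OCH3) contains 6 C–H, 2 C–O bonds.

ΔH ≈ −1146 kJ

Bonds broken (reactants):
  C–H: 6 × 421 = 2526
  C–O: 2 × 371 = 742
  O=O: 3 × 510 = 1530
  Σ(broken) = 4798 kJ
Bonds formed (products):
  C=O: 4 × 781 = 3124
  O–H: 6 × 470 = 2820
  Σ(formed) = 5944 kJ
ΔH = Σ(broken) − Σ(formed) = 4798 − 5944 = −1146 kJ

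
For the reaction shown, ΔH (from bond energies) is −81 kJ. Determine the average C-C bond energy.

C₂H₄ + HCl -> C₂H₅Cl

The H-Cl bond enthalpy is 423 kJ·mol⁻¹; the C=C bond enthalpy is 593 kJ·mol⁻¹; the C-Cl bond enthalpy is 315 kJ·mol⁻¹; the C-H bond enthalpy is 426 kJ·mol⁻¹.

Let D be the C-C bond energy.
Σ(broken) = 4×426 + 1×593 + 1×423 = 2720
Σ(formed) = 1×D + 1×315 + 5×426 = 2445 + D
ΔH = Σ(broken) − Σ(formed) = (2720) − (2445 + D) = +275 − D
Setting this equal to −81 kJ gives D = 356 kJ/mol.

D(C-C) ≈ 356 kJ/mol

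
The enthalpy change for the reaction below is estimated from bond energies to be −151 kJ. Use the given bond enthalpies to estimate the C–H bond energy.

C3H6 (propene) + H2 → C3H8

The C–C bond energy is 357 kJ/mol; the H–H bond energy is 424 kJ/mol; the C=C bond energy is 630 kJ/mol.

Let D be the C–H bond energy.
Σ(broken) = 1×357 + 6×D + 1×630 + 1×424 = 1411 + 6D
Σ(formed) = 2×357 + 8×D = 714 + 8D
ΔH = Σ(broken) − Σ(formed) = (1411 + 6D) − (714 + 8D) = +697 − 2D
Setting this equal to −151 kJ gives 2D = 848, so D = 424 kJ/mol.

D(C–H) ≈ 424 kJ/mol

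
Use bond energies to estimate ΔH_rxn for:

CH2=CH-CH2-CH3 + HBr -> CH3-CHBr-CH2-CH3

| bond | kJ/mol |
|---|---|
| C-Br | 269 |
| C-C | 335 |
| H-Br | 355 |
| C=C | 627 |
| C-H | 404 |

Bonds broken (reactants):
  C-C: 2 × 335 = 670
  C-H: 8 × 404 = 3232
  C=C: 1 × 627 = 627
  H-Br: 1 × 355 = 355
  Σ(broken) = 4884 kJ
Bonds formed (products):
  C-Br: 1 × 269 = 269
  C-C: 3 × 335 = 1005
  C-H: 9 × 404 = 3636
  Σ(formed) = 4910 kJ
ΔH = Σ(broken) − Σ(formed) = 4884 − 4910 = −26 kJ

ΔH ≈ −26 kJ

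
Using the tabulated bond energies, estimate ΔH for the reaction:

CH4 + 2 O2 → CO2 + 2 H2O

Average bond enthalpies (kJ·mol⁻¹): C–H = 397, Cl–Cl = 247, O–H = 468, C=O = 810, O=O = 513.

Bonds broken (reactants):
  C–H: 4 × 397 = 1588
  O=O: 2 × 513 = 1026
  Σ(broken) = 2614 kJ
Bonds formed (products):
  C=O: 2 × 810 = 1620
  O–H: 4 × 468 = 1872
  Σ(formed) = 3492 kJ
ΔH = Σ(broken) − Σ(formed) = 2614 − 3492 = −878 kJ

ΔH ≈ −878 kJ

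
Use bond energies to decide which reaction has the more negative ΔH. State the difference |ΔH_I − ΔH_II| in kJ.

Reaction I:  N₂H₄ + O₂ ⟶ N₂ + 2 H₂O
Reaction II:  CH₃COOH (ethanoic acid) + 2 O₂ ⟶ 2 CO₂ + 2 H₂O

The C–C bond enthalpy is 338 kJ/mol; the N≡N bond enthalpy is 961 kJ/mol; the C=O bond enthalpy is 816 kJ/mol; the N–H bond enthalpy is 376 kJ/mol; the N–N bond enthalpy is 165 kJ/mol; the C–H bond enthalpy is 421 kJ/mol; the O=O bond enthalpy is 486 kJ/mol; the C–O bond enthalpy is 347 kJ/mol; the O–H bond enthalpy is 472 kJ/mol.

Reaction I:
  Bonds broken (reactants):
    N–H: 4 × 376 = 1504
    N–N: 1 × 165 = 165
    O=O: 1 × 486 = 486
    Σ(broken) = 2155 kJ
  Bonds formed (products):
    N≡N: 1 × 961 = 961
    O–H: 4 × 472 = 1888
    Σ(formed) = 2849 kJ
  ΔH_I = 2155 − 2849 = −694 kJ
Reaction II:
  Bonds broken (reactants):
    C–C: 1 × 338 = 338
    C–H: 3 × 421 = 1263
    C–O: 1 × 347 = 347
    C=O: 1 × 816 = 816
    O–H: 1 × 472 = 472
    O=O: 2 × 486 = 972
    Σ(broken) = 4208 kJ
  Bonds formed (products):
    C=O: 4 × 816 = 3264
    O–H: 4 × 472 = 1888
    Σ(formed) = 5152 kJ
  ΔH_II = 4208 − 5152 = −944 kJ
ΔH_I − ΔH_II = +250 kJ, so reaction II has the more negative ΔH; |ΔH_I − ΔH_II| = 250 kJ.

Reaction II, by 250 kJ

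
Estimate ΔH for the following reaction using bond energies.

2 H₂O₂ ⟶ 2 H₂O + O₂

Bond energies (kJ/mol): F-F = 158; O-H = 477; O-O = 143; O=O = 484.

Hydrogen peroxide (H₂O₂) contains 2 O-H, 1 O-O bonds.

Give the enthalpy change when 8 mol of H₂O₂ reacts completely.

ΔH = −792 kJ

Bonds broken (reactants):
  O-H: 4 × 477 = 1908
  O-O: 2 × 143 = 286
  Σ(broken) = 2194 kJ
Bonds formed (products):
  O-H: 4 × 477 = 1908
  O=O: 1 × 484 = 484
  Σ(formed) = 2392 kJ
ΔH = Σ(broken) − Σ(formed) = 2194 − 2392 = −198 kJ
For 4× the reaction as written: 4 × (−198) = −792 kJ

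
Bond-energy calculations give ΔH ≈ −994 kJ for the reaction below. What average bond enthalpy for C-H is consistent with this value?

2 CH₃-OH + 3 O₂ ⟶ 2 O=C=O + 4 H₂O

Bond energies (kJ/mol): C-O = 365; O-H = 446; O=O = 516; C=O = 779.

D(C-H) ≈ 420 kJ/mol

Let D be the C-H bond energy.
Σ(broken) = 6×D + 2×365 + 2×446 + 3×516 = 3170 + 6D
Σ(formed) = 4×779 + 8×446 = 6684
ΔH = Σ(broken) − Σ(formed) = (3170 + 6D) − (6684) = −3514 + 6D
Setting this equal to −994 kJ gives 6D = 2520, so D = 420 kJ/mol.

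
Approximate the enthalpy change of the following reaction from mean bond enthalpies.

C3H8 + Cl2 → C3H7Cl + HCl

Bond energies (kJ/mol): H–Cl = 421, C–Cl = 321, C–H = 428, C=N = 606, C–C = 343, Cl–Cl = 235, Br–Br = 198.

Bonds broken (reactants):
  C–C: 2 × 343 = 686
  C–H: 8 × 428 = 3424
  Cl–Cl: 1 × 235 = 235
  Σ(broken) = 4345 kJ
Bonds formed (products):
  C–C: 2 × 343 = 686
  C–Cl: 1 × 321 = 321
  C–H: 7 × 428 = 2996
  H–Cl: 1 × 421 = 421
  Σ(formed) = 4424 kJ
ΔH = Σ(broken) − Σ(formed) = 4345 − 4424 = −79 kJ

ΔH ≈ −79 kJ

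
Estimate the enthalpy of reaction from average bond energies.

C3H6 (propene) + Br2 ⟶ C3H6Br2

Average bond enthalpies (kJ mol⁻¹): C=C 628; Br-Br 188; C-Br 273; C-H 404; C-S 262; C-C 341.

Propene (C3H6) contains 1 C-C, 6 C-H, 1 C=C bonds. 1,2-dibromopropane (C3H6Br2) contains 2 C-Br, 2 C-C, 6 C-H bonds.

Bonds broken (reactants):
  Br-Br: 1 × 188 = 188
  C-C: 1 × 341 = 341
  C-H: 6 × 404 = 2424
  C=C: 1 × 628 = 628
  Σ(broken) = 3581 kJ
Bonds formed (products):
  C-Br: 2 × 273 = 546
  C-C: 2 × 341 = 682
  C-H: 6 × 404 = 2424
  Σ(formed) = 3652 kJ
ΔH = Σ(broken) − Σ(formed) = 3581 − 3652 = −71 kJ

ΔH ≈ −71 kJ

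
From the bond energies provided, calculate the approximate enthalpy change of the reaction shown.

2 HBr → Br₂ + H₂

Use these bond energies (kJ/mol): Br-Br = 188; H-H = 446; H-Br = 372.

Bonds broken (reactants):
  H-Br: 2 × 372 = 744
  Σ(broken) = 744 kJ
Bonds formed (products):
  Br-Br: 1 × 188 = 188
  H-H: 1 × 446 = 446
  Σ(formed) = 634 kJ
ΔH = Σ(broken) − Σ(formed) = 744 − 634 = +110 kJ

ΔH ≈ +110 kJ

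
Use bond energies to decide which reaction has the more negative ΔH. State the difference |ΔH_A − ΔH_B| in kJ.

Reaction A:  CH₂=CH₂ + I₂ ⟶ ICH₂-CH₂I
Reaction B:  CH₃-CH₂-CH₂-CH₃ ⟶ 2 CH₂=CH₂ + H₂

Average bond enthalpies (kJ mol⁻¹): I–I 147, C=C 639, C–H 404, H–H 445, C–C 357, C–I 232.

Reaction A, by 191 kJ

Reaction A:
  Bonds broken (reactants):
    C–H: 4 × 404 = 1616
    C=C: 1 × 639 = 639
    I–I: 1 × 147 = 147
    Σ(broken) = 2402 kJ
  Bonds formed (products):
    C–C: 1 × 357 = 357
    C–H: 4 × 404 = 1616
    C–I: 2 × 232 = 464
    Σ(formed) = 2437 kJ
  ΔH_A = 2402 − 2437 = −35 kJ
Reaction B:
  Bonds broken (reactants):
    C–C: 3 × 357 = 1071
    C–H: 10 × 404 = 4040
    Σ(broken) = 5111 kJ
  Bonds formed (products):
    C–H: 8 × 404 = 3232
    C=C: 2 × 639 = 1278
    H–H: 1 × 445 = 445
    Σ(formed) = 4955 kJ
  ΔH_B = 5111 − 4955 = +156 kJ
ΔH_A − ΔH_B = −191 kJ, so reaction A has the more negative ΔH; |ΔH_A − ΔH_B| = 191 kJ.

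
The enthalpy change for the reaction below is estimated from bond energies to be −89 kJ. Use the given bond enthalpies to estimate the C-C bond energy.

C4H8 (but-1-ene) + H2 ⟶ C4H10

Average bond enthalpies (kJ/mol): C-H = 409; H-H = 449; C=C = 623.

D(C-C) ≈ 343 kJ/mol

Let D be the C-C bond energy.
Σ(broken) = 2×D + 8×409 + 1×623 + 1×449 = 4344 + 2D
Σ(formed) = 3×D + 10×409 = 4090 + 3D
ΔH = Σ(broken) − Σ(formed) = (4344 + 2D) − (4090 + 3D) = +254 − D
Setting this equal to −89 kJ gives D = 343 kJ/mol.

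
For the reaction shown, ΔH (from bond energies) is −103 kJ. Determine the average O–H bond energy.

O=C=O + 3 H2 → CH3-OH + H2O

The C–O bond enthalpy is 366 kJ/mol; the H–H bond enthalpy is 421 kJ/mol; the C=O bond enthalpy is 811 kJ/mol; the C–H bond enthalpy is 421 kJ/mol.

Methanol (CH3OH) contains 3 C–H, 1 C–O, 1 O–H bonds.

D(O–H) ≈ 453 kJ/mol

Let D be the O–H bond energy.
Σ(broken) = 2×811 + 3×421 = 2885
Σ(formed) = 3×421 + 1×366 + 3×D = 1629 + 3D
ΔH = Σ(broken) − Σ(formed) = (2885) − (1629 + 3D) = +1256 − 3D
Setting this equal to −103 kJ gives 3D = 1359, so D = 453 kJ/mol.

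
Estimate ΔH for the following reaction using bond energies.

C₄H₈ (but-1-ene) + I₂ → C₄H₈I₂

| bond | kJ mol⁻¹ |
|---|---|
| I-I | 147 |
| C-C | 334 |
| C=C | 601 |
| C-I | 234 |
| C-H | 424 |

Bonds broken (reactants):
  C-C: 2 × 334 = 668
  C-H: 8 × 424 = 3392
  C=C: 1 × 601 = 601
  I-I: 1 × 147 = 147
  Σ(broken) = 4808 kJ
Bonds formed (products):
  C-C: 3 × 334 = 1002
  C-H: 8 × 424 = 3392
  C-I: 2 × 234 = 468
  Σ(formed) = 4862 kJ
ΔH = Σ(broken) − Σ(formed) = 4808 − 4862 = −54 kJ

ΔH ≈ −54 kJ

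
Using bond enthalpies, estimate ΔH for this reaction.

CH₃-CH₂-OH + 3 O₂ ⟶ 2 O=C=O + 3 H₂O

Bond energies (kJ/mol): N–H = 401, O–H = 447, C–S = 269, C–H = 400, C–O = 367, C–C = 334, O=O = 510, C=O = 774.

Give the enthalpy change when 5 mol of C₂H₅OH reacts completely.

Bonds broken (reactants):
  C–C: 1 × 334 = 334
  C–H: 5 × 400 = 2000
  C–O: 1 × 367 = 367
  O–H: 1 × 447 = 447
  O=O: 3 × 510 = 1530
  Σ(broken) = 4678 kJ
Bonds formed (products):
  C=O: 4 × 774 = 3096
  O–H: 6 × 447 = 2682
  Σ(formed) = 5778 kJ
ΔH = Σ(broken) − Σ(formed) = 4678 − 5778 = −1100 kJ
For 5× the reaction as written: 5 × (−1100) = −5500 kJ

ΔH = −5500 kJ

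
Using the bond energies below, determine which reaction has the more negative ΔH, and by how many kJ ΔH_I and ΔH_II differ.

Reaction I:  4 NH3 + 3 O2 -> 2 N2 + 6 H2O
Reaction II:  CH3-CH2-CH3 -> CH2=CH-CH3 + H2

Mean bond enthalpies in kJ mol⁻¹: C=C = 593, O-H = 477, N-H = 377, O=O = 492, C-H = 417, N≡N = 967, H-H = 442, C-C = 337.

Reaction I, by 1794 kJ

Reaction I:
  Bonds broken (reactants):
    N-H: 12 × 377 = 4524
    O=O: 3 × 492 = 1476
    Σ(broken) = 6000 kJ
  Bonds formed (products):
    N≡N: 2 × 967 = 1934
    O-H: 12 × 477 = 5724
    Σ(formed) = 7658 kJ
  ΔH_I = 6000 − 7658 = −1658 kJ
Reaction II:
  Bonds broken (reactants):
    C-C: 2 × 337 = 674
    C-H: 8 × 417 = 3336
    Σ(broken) = 4010 kJ
  Bonds formed (products):
    C-C: 1 × 337 = 337
    C-H: 6 × 417 = 2502
    C=C: 1 × 593 = 593
    H-H: 1 × 442 = 442
    Σ(formed) = 3874 kJ
  ΔH_II = 4010 − 3874 = +136 kJ
ΔH_I − ΔH_II = −1794 kJ, so reaction I has the more negative ΔH; |ΔH_I − ΔH_II| = 1794 kJ.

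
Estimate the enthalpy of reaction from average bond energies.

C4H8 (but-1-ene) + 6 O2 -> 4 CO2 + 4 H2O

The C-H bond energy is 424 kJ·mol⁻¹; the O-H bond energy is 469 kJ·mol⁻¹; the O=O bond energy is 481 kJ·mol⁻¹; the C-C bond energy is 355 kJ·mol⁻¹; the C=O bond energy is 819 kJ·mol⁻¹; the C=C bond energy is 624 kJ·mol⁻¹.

Bonds broken (reactants):
  C-C: 2 × 355 = 710
  C-H: 8 × 424 = 3392
  C=C: 1 × 624 = 624
  O=O: 6 × 481 = 2886
  Σ(broken) = 7612 kJ
Bonds formed (products):
  C=O: 8 × 819 = 6552
  O-H: 8 × 469 = 3752
  Σ(formed) = 10304 kJ
ΔH = Σ(broken) − Σ(formed) = 7612 − 10304 = −2692 kJ

ΔH ≈ −2692 kJ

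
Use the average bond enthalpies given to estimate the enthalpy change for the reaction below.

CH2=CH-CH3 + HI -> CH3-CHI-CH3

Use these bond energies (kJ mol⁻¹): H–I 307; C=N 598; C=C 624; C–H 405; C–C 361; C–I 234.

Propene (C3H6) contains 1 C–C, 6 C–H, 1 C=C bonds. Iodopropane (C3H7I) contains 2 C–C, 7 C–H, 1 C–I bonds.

Bonds broken (reactants):
  C–C: 1 × 361 = 361
  C–H: 6 × 405 = 2430
  C=C: 1 × 624 = 624
  H–I: 1 × 307 = 307
  Σ(broken) = 3722 kJ
Bonds formed (products):
  C–C: 2 × 361 = 722
  C–H: 7 × 405 = 2835
  C–I: 1 × 234 = 234
  Σ(formed) = 3791 kJ
ΔH = Σ(broken) − Σ(formed) = 3722 − 3791 = −69 kJ

ΔH ≈ −69 kJ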